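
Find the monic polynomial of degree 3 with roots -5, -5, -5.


A monic polynomial with roots -5, -5, -5 is:
p(x) = (x + 5)(x + 5)(x + 5)
After multiplying by (x + 5): x + 5
After multiplying by (x + 5): x^2 + 10x + 25
After multiplying by (x + 5): x^3 + 15x^2 + 75x + 125

x^3 + 15x^2 + 75x + 125


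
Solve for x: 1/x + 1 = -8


Subtract 1 from both sides: 1/x = -9
Multiply both sides by x: 1 = -9 * x
Divide by -9: x = -1/9

x = -1/9


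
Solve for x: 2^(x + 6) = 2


Express both sides with the same base.
2 = 2^1
Since the bases match, equate exponents: x + 6 = 1
So x = 1 - (6) = -5

x = -5


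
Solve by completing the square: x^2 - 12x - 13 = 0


Start: x^2 - 12x - 13 = 0
Move constant: x^2 - 12x = 13
Half of -12 is -6, squared is 36
Add 36 to both sides: x^2 - 12x + 36 = 49
(x - 6)^2 = 49
x - 6 = ±7
x = 6 + 7 = 13 or x = 6 - 7 = -1

x = -1, x = 13


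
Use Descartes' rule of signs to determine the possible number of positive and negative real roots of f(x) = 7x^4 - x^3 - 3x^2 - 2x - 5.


Descartes' rule of signs:

For positive roots, count sign changes in f(x) = 7x^4 - x^3 - 3x^2 - 2x - 5:
Signs of coefficients: +, -, -, -, -
Number of sign changes: 1
Possible positive real roots: 1

For negative roots, examine f(-x) = 7x^4 + x^3 - 3x^2 + 2x - 5:
Signs of coefficients: +, +, -, +, -
Number of sign changes: 3
Possible negative real roots: 3, 1

Positive roots: 1; Negative roots: 3 or 1


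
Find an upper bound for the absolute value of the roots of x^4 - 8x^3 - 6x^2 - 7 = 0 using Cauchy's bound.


Cauchy's bound: all roots r satisfy |r| <= 1 + max(|a_i/a_n|) for i = 0,...,n-1
where a_n is the leading coefficient.

Coefficients: [1, -8, -6, 0, -7]
Leading coefficient a_n = 1
Ratios |a_i/a_n|: 8, 6, 0, 7
Maximum ratio: 8
Cauchy's bound: |r| <= 1 + 8 = 9

Upper bound = 9


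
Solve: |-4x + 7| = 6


An absolute value equation |expr| = 6 gives two cases:
Case 1: -4x + 7 = 6
  -4x = -1, so x = 1/4
Case 2: -4x + 7 = -6
  -4x = -13, so x = 13/4

x = 1/4, x = 13/4


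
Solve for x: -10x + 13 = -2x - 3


Starting with: -10x + 13 = -2x - 3
Move all x terms to left: (-10 + 2)x = -3 - 13
Simplify: -8x = -16
Divide both sides by -8: x = 2

x = 2


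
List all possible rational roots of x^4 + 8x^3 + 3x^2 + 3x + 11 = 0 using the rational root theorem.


Rational root theorem: possible roots are ±p/q where:
  p divides the constant term (11): p ∈ {1, 11}
  q divides the leading coefficient (1): q ∈ {1}

All possible rational roots: -11, -1, 1, 11

-11, -1, 1, 11


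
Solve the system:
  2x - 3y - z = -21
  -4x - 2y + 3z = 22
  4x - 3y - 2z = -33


Using Cramer's rule. Expand each determinant along the first row.
D  = 2*[(-2)*(-2) - 3*(-3)] - (-3)*[(-4)*(-2) - 3*4] + (-1)*[(-4)*(-3) - (-2)*4]
  = 2*(13) - (-3)*(-4) + (-1)*(20) = -6
Dx = (-21)*[(-2)*(-2) - 3*(-3)] - (-3)*[22*(-2) - 3*(-33)] + (-1)*[22*(-3) - (-2)*(-33)]
  = (-21)*(13) - (-3)*(55) + (-1)*(-132) = 24
Dy = 2*[22*(-2) - 3*(-33)] - (-21)*[(-4)*(-2) - 3*4] + (-1)*[(-4)*(-33) - 22*4]
  = 2*(55) - (-21)*(-4) + (-1)*(44) = -18
Dz = 2*[(-2)*(-33) - 22*(-3)] - (-3)*[(-4)*(-33) - 22*4] + (-21)*[(-4)*(-3) - (-2)*4]
  = 2*(132) - (-3)*(44) + (-21)*(20) = -24
x = Dx/D = 24/-6 = -4, y = Dy/D = -18/-6 = 3, z = Dz/D = -24/-6 = 4
Check eq1: (2)(-4) + (-3)(3) + (-1)(4) = -21 = -21 ✓
Check eq2: (-4)(-4) + (-2)(3) + (3)(4) = 22 = 22 ✓
Check eq3: (4)(-4) + (-3)(3) + (-2)(4) = -33 = -33 ✓

x = -4, y = 3, z = 4


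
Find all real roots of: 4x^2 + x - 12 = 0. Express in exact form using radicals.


Using the quadratic formula: x = (-b ± sqrt(b^2 - 4ac)) / (2a)
Here a = 4, b = 1, c = -12
Discriminant = b^2 - 4ac = 1^2 - 4(4)(-12) = 1 + 192 = 193
Since discriminant = 193 > 0, there are two real roots.
x = (-1 ± sqrt(193)) / 8
Numerically: x ≈ 1.6116 or x ≈ -1.8616

x = (-1 + sqrt(193)) / 8 or x = (-1 - sqrt(193)) / 8


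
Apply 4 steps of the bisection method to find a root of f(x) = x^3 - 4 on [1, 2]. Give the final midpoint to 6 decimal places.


f(x) = x^3 - 4
f(1) = -3 < 0
f(2) = 4 > 0

Step 1: midpoint = (1.000000 + 2.000000)/2 = 1.500000
  f(1.500000) = -0.625000
  f(mid) < 0, so root is in [1.500000, 2.000000]

Step 2: midpoint = (1.500000 + 2.000000)/2 = 1.750000
  f(1.750000) = 1.359375
  f(mid) > 0, so root is in [1.500000, 1.750000]

Step 3: midpoint = (1.500000 + 1.750000)/2 = 1.625000
  f(1.625000) = 0.291016
  f(mid) > 0, so root is in [1.500000, 1.625000]

Step 4: midpoint = (1.500000 + 1.625000)/2 = 1.562500
  f(1.562500) = -0.185303
  f(mid) < 0, so root is in [1.562500, 1.625000]

midpoint = 1.562500


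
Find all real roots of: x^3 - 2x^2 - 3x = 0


The constant term is 0, so x = 0 is a root. Factor out x:
  x(x^2 - 2x - 3) = 0
Solve the quadratic x^2 - 2x - 3 = 0: discriminant = (-2)^2 - 4(1)(-3) = 4 + 12 = 16.
sqrt(16) = 4, so x = (2 ± 4)/2: x = 3 or x = -1.

x = -1, x = 0, x = 3


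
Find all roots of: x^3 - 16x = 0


The constant term is 0, so x = 0 is a root. Factor out x:
  x^2 - 16 = 0
Solve the quadratic x^2 - 16 = 0: discriminant = 0^2 - 4(1)(-16) = 0 + 64 = 64.
sqrt(64) = 8, so x = (0 ± 8)/2: x = 4 or x = -4.
Collecting all roots found:

x = -4, x = 0, x = 4


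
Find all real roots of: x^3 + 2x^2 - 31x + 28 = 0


Let p(x) = x^3 + 2x^2 - 31x + 28. By the rational root theorem (leading coefficient 1), any rational root is an integer divisor of 28: try ±1, ±2, ... in turn.
Test x = 1: value = 0 ✓, so (x - 1) is a factor.
Synthetic division by (x - 1): bring down 1; 1(1) + 2 = 3; 3(1) - 31 = -28; (-28)(1) + 28 = 0 → quotient x^2 + 3x - 28, remainder 0.
Solve the quadratic x^2 + 3x - 28 = 0: discriminant = 3^2 - 4(1)(-28) = 9 + 112 = 121.
sqrt(121) = 11, so x = (-3 ± 11)/2: x = 4 or x = -7.

x = -7, x = 1, x = 4


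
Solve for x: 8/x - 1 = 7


Subtract -1 from both sides: 8/x = 8
Multiply both sides by x: 8 = 8 * x
Divide by 8: x = 1

x = 1


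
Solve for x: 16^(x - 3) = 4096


Express both sides with the same base.
4096 = 16^3
Since the bases match, equate exponents: x - 3 = 3
So x = 3 - (-3) = 6

x = 6


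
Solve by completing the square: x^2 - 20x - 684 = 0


Start: x^2 - 20x - 684 = 0
Move constant: x^2 - 20x = 684
Half of -20 is -10, squared is 100
Add 100 to both sides: x^2 - 20x + 100 = 784
(x - 10)^2 = 784
x - 10 = ±28
x = 10 + 28 = 38 or x = 10 - 28 = -18

x = -18, x = 38


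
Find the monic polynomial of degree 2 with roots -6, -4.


A monic polynomial with roots -6, -4 is:
p(x) = (x + 6)(x + 4)
After multiplying by (x + 6): x + 6
After multiplying by (x + 4): x^2 + 10x + 24

x^2 + 10x + 24


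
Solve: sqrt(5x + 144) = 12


Square both sides: 5x + 144 = 12^2 = 144
5x = 144 - 144 = 0
x = 0
Check: sqrt(5*0 + 144) = sqrt(144) = 12 ✓

x = 0


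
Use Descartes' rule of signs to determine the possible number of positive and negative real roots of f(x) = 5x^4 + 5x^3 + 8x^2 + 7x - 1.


Descartes' rule of signs:

For positive roots, count sign changes in f(x) = 5x^4 + 5x^3 + 8x^2 + 7x - 1:
Signs of coefficients: +, +, +, +, -
Number of sign changes: 1
Possible positive real roots: 1

For negative roots, examine f(-x) = 5x^4 - 5x^3 + 8x^2 - 7x - 1:
Signs of coefficients: +, -, +, -, -
Number of sign changes: 3
Possible negative real roots: 3, 1

Positive roots: 1; Negative roots: 3 or 1


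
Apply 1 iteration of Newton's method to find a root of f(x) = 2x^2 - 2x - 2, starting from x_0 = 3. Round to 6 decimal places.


Newton's method: x_(n+1) = x_n - f(x_n)/f'(x_n)
f(x) = 2x^2 - 2x - 2
f'(x) = 4x - 2

Iteration 1:
  f(3.000000) = 10.000000
  f'(3.000000) = 10.000000
  x_1 = 3.000000 - (10.000000)/(10.000000) = 2.000000

x_1 = 2.000000


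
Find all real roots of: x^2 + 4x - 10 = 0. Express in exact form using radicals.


Using the quadratic formula: x = (-b ± sqrt(b^2 - 4ac)) / (2a)
Here a = 1, b = 4, c = -10
Discriminant = b^2 - 4ac = 4^2 - 4(1)(-10) = 16 + 40 = 56
Since discriminant = 56 > 0, there are two real roots.
x = (-4 ± 2*sqrt(14)) / 2
Simplifying: x = -2 ± sqrt(14)
Numerically: x ≈ 1.7417 or x ≈ -5.7417

x = -2 + sqrt(14) or x = -2 - sqrt(14)


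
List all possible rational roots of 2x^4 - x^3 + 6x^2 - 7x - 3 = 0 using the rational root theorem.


Rational root theorem: possible roots are ±p/q where:
  p divides the constant term (-3): p ∈ {1, 3}
  q divides the leading coefficient (2): q ∈ {1, 2}

All possible rational roots: -3, -3/2, -1, -1/2, 1/2, 1, 3/2, 3

-3, -3/2, -1, -1/2, 1/2, 1, 3/2, 3


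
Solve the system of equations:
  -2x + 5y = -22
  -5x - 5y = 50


Using Cramer's rule:
Determinant D = (-2)(-5) - (-5)(5) = 10 + 25 = 35
Dx = (-22)(-5) - (50)(5) = 110 - 250 = -140
Dy = (-2)(50) - (-5)(-22) = -100 - 110 = -210
x = Dx/D = -140/35 = -4
y = Dy/D = -210/35 = -6

x = -4, y = -6


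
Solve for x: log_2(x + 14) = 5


Convert to exponential form: x + 14 = 2^5 = 32
x = 32 - 14 = 18
Check: log_2(18 + 14) = log_2(32) = log_2(32) = 5 ✓

x = 18


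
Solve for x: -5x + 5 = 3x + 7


Starting with: -5x + 5 = 3x + 7
Move all x terms to left: (-5 - 3)x = 7 - 5
Simplify: -8x = 2
Divide both sides by -8: x = -1/4

x = -1/4


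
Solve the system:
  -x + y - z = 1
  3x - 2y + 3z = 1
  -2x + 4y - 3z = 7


Using Cramer's rule. Expand each determinant along the first row.
D  = (-1)*[(-2)*(-3) - 3*4] - 1*[3*(-3) - 3*(-2)] + (-1)*[3*4 - (-2)*(-2)]
  = (-1)*(-6) - 1*(-3) + (-1)*(8) = 1
Dx = 1*[(-2)*(-3) - 3*4] - 1*[1*(-3) - 3*7] + (-1)*[1*4 - (-2)*7]
  = 1*(-6) - 1*(-24) + (-1)*(18) = 0
Dy = (-1)*[1*(-3) - 3*7] - 1*[3*(-3) - 3*(-2)] + (-1)*[3*7 - 1*(-2)]
  = (-1)*(-24) - 1*(-3) + (-1)*(23) = 4
Dz = (-1)*[(-2)*7 - 1*4] - 1*[3*7 - 1*(-2)] + 1*[3*4 - (-2)*(-2)]
  = (-1)*(-18) - 1*(23) + 1*(8) = 3
x = Dx/D = 0/1 = 0, y = Dy/D = 4/1 = 4, z = Dz/D = 3/1 = 3
Check eq1: (-1)(0) + (1)(4) + (-1)(3) = 1 = 1 ✓
Check eq2: (3)(0) + (-2)(4) + (3)(3) = 1 = 1 ✓
Check eq3: (-2)(0) + (4)(4) + (-3)(3) = 7 = 7 ✓

x = 0, y = 4, z = 3


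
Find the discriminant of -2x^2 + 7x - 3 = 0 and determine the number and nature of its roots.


For ax^2 + bx + c = 0, discriminant D = b^2 - 4ac
Here a = -2, b = 7, c = -3
D = (7)^2 - 4(-2)(-3) = 49 - 24 = 25

D = 25 > 0 and is a perfect square (sqrt = 5)
The equation has 2 distinct real rational roots.

Discriminant = 25, 2 distinct real rational roots


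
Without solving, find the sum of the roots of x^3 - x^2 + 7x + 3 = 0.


By Vieta's formulas for x^3 + bx^2 + cx + d = 0:
  r1 + r2 + r3 = -b/a = 1
  r1*r2 + r1*r3 + r2*r3 = c/a = 7
  r1*r2*r3 = -d/a = -3


Sum = 1


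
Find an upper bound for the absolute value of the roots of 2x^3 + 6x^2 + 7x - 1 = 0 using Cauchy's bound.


Cauchy's bound: all roots r satisfy |r| <= 1 + max(|a_i/a_n|) for i = 0,...,n-1
where a_n is the leading coefficient.

Coefficients: [2, 6, 7, -1]
Leading coefficient a_n = 2
Ratios |a_i/a_n|: 3, 7/2, 1/2
Maximum ratio: 7/2
Cauchy's bound: |r| <= 1 + 7/2 = 9/2

Upper bound = 9/2


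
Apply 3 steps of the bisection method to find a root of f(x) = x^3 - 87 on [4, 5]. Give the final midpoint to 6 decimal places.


f(x) = x^3 - 87
f(4) = -23 < 0
f(5) = 38 > 0

Step 1: midpoint = (4.000000 + 5.000000)/2 = 4.500000
  f(4.500000) = 4.125000
  f(mid) > 0, so root is in [4.000000, 4.500000]

Step 2: midpoint = (4.000000 + 4.500000)/2 = 4.250000
  f(4.250000) = -10.234375
  f(mid) < 0, so root is in [4.250000, 4.500000]

Step 3: midpoint = (4.250000 + 4.500000)/2 = 4.375000
  f(4.375000) = -3.259766
  f(mid) < 0, so root is in [4.375000, 4.500000]

midpoint = 4.375000


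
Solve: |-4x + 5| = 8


An absolute value equation |expr| = 8 gives two cases:
Case 1: -4x + 5 = 8
  -4x = 3, so x = -3/4
Case 2: -4x + 5 = -8
  -4x = -13, so x = 13/4

x = -3/4, x = 13/4


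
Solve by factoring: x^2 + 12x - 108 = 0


We need two numbers that multiply to -108 and add to 12.
Those numbers are 18 and -6 (since 18 * (-6) = -108 and 18 + (-6) = 12).
So x^2 + 12x - 108 = (x + 18)(x - 6) = 0
Setting each factor to zero: x = -18 or x = 6

x = -18, x = 6


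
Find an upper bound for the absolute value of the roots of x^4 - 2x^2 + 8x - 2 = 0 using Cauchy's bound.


Cauchy's bound: all roots r satisfy |r| <= 1 + max(|a_i/a_n|) for i = 0,...,n-1
where a_n is the leading coefficient.

Coefficients: [1, 0, -2, 8, -2]
Leading coefficient a_n = 1
Ratios |a_i/a_n|: 0, 2, 8, 2
Maximum ratio: 8
Cauchy's bound: |r| <= 1 + 8 = 9

Upper bound = 9


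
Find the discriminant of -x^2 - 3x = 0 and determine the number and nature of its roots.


For ax^2 + bx + c = 0, discriminant D = b^2 - 4ac
Here a = -1, b = -3, c = 0
D = (-3)^2 - 4(-1)(0) = 9 - 0 = 9

D = 9 > 0 and is a perfect square (sqrt = 3)
The equation has 2 distinct real rational roots.

Discriminant = 9, 2 distinct real rational roots


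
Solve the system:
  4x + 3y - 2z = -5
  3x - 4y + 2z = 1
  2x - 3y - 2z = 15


Using Cramer's rule. Expand each determinant along the first row.
D  = 4*[(-4)*(-2) - 2*(-3)] - 3*[3*(-2) - 2*2] + (-2)*[3*(-3) - (-4)*2]
  = 4*(14) - 3*(-10) + (-2)*(-1) = 88
Dx = (-5)*[(-4)*(-2) - 2*(-3)] - 3*[1*(-2) - 2*15] + (-2)*[1*(-3) - (-4)*15]
  = (-5)*(14) - 3*(-32) + (-2)*(57) = -88
Dy = 4*[1*(-2) - 2*15] - (-5)*[3*(-2) - 2*2] + (-2)*[3*15 - 1*2]
  = 4*(-32) - (-5)*(-10) + (-2)*(43) = -264
Dz = 4*[(-4)*15 - 1*(-3)] - 3*[3*15 - 1*2] + (-5)*[3*(-3) - (-4)*2]
  = 4*(-57) - 3*(43) + (-5)*(-1) = -352
x = Dx/D = -88/88 = -1, y = Dy/D = -264/88 = -3, z = Dz/D = -352/88 = -4
Check eq1: (4)(-1) + (3)(-3) + (-2)(-4) = -5 = -5 ✓
Check eq2: (3)(-1) + (-4)(-3) + (2)(-4) = 1 = 1 ✓
Check eq3: (2)(-1) + (-3)(-3) + (-2)(-4) = 15 = 15 ✓

x = -1, y = -3, z = -4


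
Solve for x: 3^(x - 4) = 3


Express both sides with the same base.
3 = 3^1
Since the bases match, equate exponents: x - 4 = 1
So x = 1 - (-4) = 5

x = 5


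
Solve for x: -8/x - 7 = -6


Subtract -7 from both sides: -8/x = 1
Multiply both sides by x: -8 = 1 * x
Divide by 1: x = -8

x = -8


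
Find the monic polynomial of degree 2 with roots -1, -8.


A monic polynomial with roots -1, -8 is:
p(x) = (x + 1)(x + 8)
After multiplying by (x + 1): x + 1
After multiplying by (x + 8): x^2 + 9x + 8

x^2 + 9x + 8


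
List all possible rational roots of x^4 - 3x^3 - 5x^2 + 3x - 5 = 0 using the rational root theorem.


Rational root theorem: possible roots are ±p/q where:
  p divides the constant term (-5): p ∈ {1, 5}
  q divides the leading coefficient (1): q ∈ {1}

All possible rational roots: -5, -1, 1, 5

-5, -1, 1, 5


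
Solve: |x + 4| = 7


An absolute value equation |expr| = 7 gives two cases:
Case 1: x + 4 = 7
  x = 3, so x = 3
Case 2: x + 4 = -7
  x = -11, so x = -11

x = -11, x = 3


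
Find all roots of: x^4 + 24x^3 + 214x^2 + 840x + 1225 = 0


Let p(x) = x^4 + 24x^3 + 214x^2 + 840x + 1225. By the rational root theorem (leading coefficient 1), any rational root is an integer divisor of 1225: try ±1, ±2, ... in turn.
Test x = 1: value = 2304 ≠ 0.
Test x = -1: value = 576 ≠ 0.
Test x = 5: value = 14400 ≠ 0.
Test x = -5: value = 0 ✓, so (x + 5) is a factor.
Synthetic division by (x + 5): bring down 1; 1(-5) + 24 = 19; 19(-5) + 214 = 119; 119(-5) + 840 = 245; 245(-5) + 1225 = 0 → quotient x^3 + 19x^2 + 119x + 245, remainder 0.
Continue with the quotient x^3 + 19x^2 + 119x + 245 (candidates must divide 245; re-test x = -5 first in case it repeats).
Test x = -5: value = 0 ✓, so (x + 5) is a factor.
Synthetic division by (x + 5): bring down 1; 1(-5) + 19 = 14; 14(-5) + 119 = 49; 49(-5) + 245 = 0 → quotient x^2 + 14x + 49, remainder 0.
Solve the quadratic x^2 + 14x + 49 = 0: discriminant = 14^2 - 4(1)(49) = 196 - 196 = 0.
Discriminant = 0, so a double root: x = -14/2 = -7.
Collecting all roots found:

x = -7 (multiplicity 2), x = -5 (multiplicity 2)


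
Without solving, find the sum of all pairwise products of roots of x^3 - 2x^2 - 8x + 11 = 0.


By Vieta's formulas for x^3 + bx^2 + cx + d = 0:
  r1 + r2 + r3 = -b/a = 2
  r1*r2 + r1*r3 + r2*r3 = c/a = -8
  r1*r2*r3 = -d/a = -11


Sum of pairwise products = -8


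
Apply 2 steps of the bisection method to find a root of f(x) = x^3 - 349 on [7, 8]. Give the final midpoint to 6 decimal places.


f(x) = x^3 - 349
f(7) = -6 < 0
f(8) = 163 > 0

Step 1: midpoint = (7.000000 + 8.000000)/2 = 7.500000
  f(7.500000) = 72.875000
  f(mid) > 0, so root is in [7.000000, 7.500000]

Step 2: midpoint = (7.000000 + 7.500000)/2 = 7.250000
  f(7.250000) = 32.078125
  f(mid) > 0, so root is in [7.000000, 7.250000]

midpoint = 7.250000


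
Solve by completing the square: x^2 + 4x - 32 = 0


Start: x^2 + 4x - 32 = 0
Move constant: x^2 + 4x = 32
Half of 4 is 2, squared is 4
Add 4 to both sides: x^2 + 4x + 4 = 36
(x + 2)^2 = 36
x + 2 = ±6
x = -2 + 6 = 4 or x = -2 - 6 = -8

x = -8, x = 4


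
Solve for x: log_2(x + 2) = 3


Convert to exponential form: x + 2 = 2^3 = 8
x = 8 - 2 = 6
Check: log_2(6 + 2) = log_2(8) = log_2(8) = 3 ✓

x = 6


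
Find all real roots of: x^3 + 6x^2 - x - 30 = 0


Let p(x) = x^3 + 6x^2 - x - 30. By the rational root theorem (leading coefficient 1), any rational root is an integer divisor of 30: try ±1, ±2, ... in turn.
Test x = 1: value = -24 ≠ 0.
Test x = -1: value = -24 ≠ 0.
Test x = 2: value = 0 ✓, so (x - 2) is a factor.
Synthetic division by (x - 2): bring down 1; 1(2) + 6 = 8; 8(2) - 1 = 15; 15(2) - 30 = 0 → quotient x^2 + 8x + 15, remainder 0.
Solve the quadratic x^2 + 8x + 15 = 0: discriminant = 8^2 - 4(1)(15) = 64 - 60 = 4.
sqrt(4) = 2, so x = (-8 ± 2)/2: x = -3 or x = -5.

x = -5, x = -3, x = 2


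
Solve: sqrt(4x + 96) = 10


Square both sides: 4x + 96 = 10^2 = 100
4x = 100 - 96 = 4
x = 1
Check: sqrt(4*1 + 96) = sqrt(100) = 10 ✓

x = 1


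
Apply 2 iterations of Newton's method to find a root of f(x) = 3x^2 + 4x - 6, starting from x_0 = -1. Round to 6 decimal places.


Newton's method: x_(n+1) = x_n - f(x_n)/f'(x_n)
f(x) = 3x^2 + 4x - 6
f'(x) = 6x + 4

Iteration 1:
  f(-1.000000) = -7.000000
  f'(-1.000000) = -2.000000
  x_1 = -1.000000 - (-7.000000)/(-2.000000) = -4.500000

Iteration 2:
  f(-4.500000) = 36.750000
  f'(-4.500000) = -23.000000
  x_2 = -4.500000 - (36.750000)/(-23.000000) = -2.902174

x_2 = -2.902174


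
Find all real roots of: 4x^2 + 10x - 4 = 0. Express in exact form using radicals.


Using the quadratic formula: x = (-b ± sqrt(b^2 - 4ac)) / (2a)
Here a = 4, b = 10, c = -4
Discriminant = b^2 - 4ac = 10^2 - 4(4)(-4) = 100 + 64 = 164
Since discriminant = 164 > 0, there are two real roots.
x = (-10 ± 2*sqrt(41)) / 8
Simplifying: x = (-5 ± sqrt(41)) / 4
Numerically: x ≈ 0.3508 or x ≈ -2.8508

x = (-5 + sqrt(41)) / 4 or x = (-5 - sqrt(41)) / 4


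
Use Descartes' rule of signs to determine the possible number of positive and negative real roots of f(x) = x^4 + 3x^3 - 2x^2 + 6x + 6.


Descartes' rule of signs:

For positive roots, count sign changes in f(x) = x^4 + 3x^3 - 2x^2 + 6x + 6:
Signs of coefficients: +, +, -, +, +
Number of sign changes: 2
Possible positive real roots: 2, 0

For negative roots, examine f(-x) = x^4 - 3x^3 - 2x^2 - 6x + 6:
Signs of coefficients: +, -, -, -, +
Number of sign changes: 2
Possible negative real roots: 2, 0

Positive roots: 2 or 0; Negative roots: 2 or 0


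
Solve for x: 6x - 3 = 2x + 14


Starting with: 6x - 3 = 2x + 14
Move all x terms to left: (6 - 2)x = 14 + 3
Simplify: 4x = 17
Divide both sides by 4: x = 17/4

x = 17/4


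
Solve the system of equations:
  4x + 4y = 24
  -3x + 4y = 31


Using Cramer's rule:
Determinant D = (4)(4) - (-3)(4) = 16 + 12 = 28
Dx = (24)(4) - (31)(4) = 96 - 124 = -28
Dy = (4)(31) - (-3)(24) = 124 + 72 = 196
x = Dx/D = -28/28 = -1
y = Dy/D = 196/28 = 7

x = -1, y = 7


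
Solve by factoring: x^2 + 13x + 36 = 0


We need two numbers that multiply to 36 and add to 13.
Those numbers are 9 and 4 (since 9 * 4 = 36 and 9 + 4 = 13).
So x^2 + 13x + 36 = (x + 9)(x + 4) = 0
Setting each factor to zero: x = -9 or x = -4

x = -9, x = -4


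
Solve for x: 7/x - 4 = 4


Subtract -4 from both sides: 7/x = 8
Multiply both sides by x: 7 = 8 * x
Divide by 8: x = 7/8

x = 7/8


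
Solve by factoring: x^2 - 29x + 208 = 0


We need two numbers that multiply to 208 and add to -29.
Those numbers are -13 and -16 (since (-13) * (-16) = 208 and (-13) + (-16) = -29).
So x^2 - 29x + 208 = (x - 13)(x - 16) = 0
Setting each factor to zero: x = 13 or x = 16

x = 13, x = 16


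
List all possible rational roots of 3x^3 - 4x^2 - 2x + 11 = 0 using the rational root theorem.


Rational root theorem: possible roots are ±p/q where:
  p divides the constant term (11): p ∈ {1, 11}
  q divides the leading coefficient (3): q ∈ {1, 3}

All possible rational roots: -11, -11/3, -1, -1/3, 1/3, 1, 11/3, 11

-11, -11/3, -1, -1/3, 1/3, 1, 11/3, 11


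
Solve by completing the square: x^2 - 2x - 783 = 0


Start: x^2 - 2x - 783 = 0
Move constant: x^2 - 2x = 783
Half of -2 is -1, squared is 1
Add 1 to both sides: x^2 - 2x + 1 = 784
(x - 1)^2 = 784
x - 1 = ±28
x = 1 + 28 = 29 or x = 1 - 28 = -27

x = -27, x = 29


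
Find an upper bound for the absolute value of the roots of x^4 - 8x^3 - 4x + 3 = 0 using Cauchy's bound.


Cauchy's bound: all roots r satisfy |r| <= 1 + max(|a_i/a_n|) for i = 0,...,n-1
where a_n is the leading coefficient.

Coefficients: [1, -8, 0, -4, 3]
Leading coefficient a_n = 1
Ratios |a_i/a_n|: 8, 0, 4, 3
Maximum ratio: 8
Cauchy's bound: |r| <= 1 + 8 = 9

Upper bound = 9


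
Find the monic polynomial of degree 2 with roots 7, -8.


A monic polynomial with roots 7, -8 is:
p(x) = (x - 7)(x + 8)
After multiplying by (x - 7): x - 7
After multiplying by (x + 8): x^2 + x - 56

x^2 + x - 56


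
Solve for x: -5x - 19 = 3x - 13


Starting with: -5x - 19 = 3x - 13
Move all x terms to left: (-5 - 3)x = -13 + 19
Simplify: -8x = 6
Divide both sides by -8: x = -3/4

x = -3/4


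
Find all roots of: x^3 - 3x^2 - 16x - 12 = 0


Let p(x) = x^3 - 3x^2 - 16x - 12. By the rational root theorem (leading coefficient 1), any rational root is an integer divisor of 12: try ±1, ±2, ... in turn.
Test x = 1: value = -30 ≠ 0.
Test x = -1: value = 0 ✓, so (x + 1) is a factor.
Synthetic division by (x + 1): bring down 1; 1(-1) - 3 = -4; (-4)(-1) - 16 = -12; (-12)(-1) - 12 = 0 → quotient x^2 - 4x - 12, remainder 0.
Solve the quadratic x^2 - 4x - 12 = 0: discriminant = (-4)^2 - 4(1)(-12) = 16 + 48 = 64.
sqrt(64) = 8, so x = (4 ± 8)/2: x = 6 or x = -2.
Collecting all roots found:

x = -2, x = -1, x = 6


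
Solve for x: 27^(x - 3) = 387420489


Express both sides with the same base.
387420489 = 27^6
Since the bases match, equate exponents: x - 3 = 6
So x = 6 - (-3) = 9

x = 9


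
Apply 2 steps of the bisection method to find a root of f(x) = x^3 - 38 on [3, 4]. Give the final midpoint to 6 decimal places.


f(x) = x^3 - 38
f(3) = -11 < 0
f(4) = 26 > 0

Step 1: midpoint = (3.000000 + 4.000000)/2 = 3.500000
  f(3.500000) = 4.875000
  f(mid) > 0, so root is in [3.000000, 3.500000]

Step 2: midpoint = (3.000000 + 3.500000)/2 = 3.250000
  f(3.250000) = -3.671875
  f(mid) < 0, so root is in [3.250000, 3.500000]

midpoint = 3.250000


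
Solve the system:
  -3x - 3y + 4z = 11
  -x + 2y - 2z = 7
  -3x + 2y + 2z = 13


Using Cramer's rule. Expand each determinant along the first row.
D  = (-3)*[2*2 - (-2)*2] - (-3)*[(-1)*2 - (-2)*(-3)] + 4*[(-1)*2 - 2*(-3)]
  = (-3)*(8) - (-3)*(-8) + 4*(4) = -32
Dx = 11*[2*2 - (-2)*2] - (-3)*[7*2 - (-2)*13] + 4*[7*2 - 2*13]
  = 11*(8) - (-3)*(40) + 4*(-12) = 160
Dy = (-3)*[7*2 - (-2)*13] - 11*[(-1)*2 - (-2)*(-3)] + 4*[(-1)*13 - 7*(-3)]
  = (-3)*(40) - 11*(-8) + 4*(8) = 0
Dz = (-3)*[2*13 - 7*2] - (-3)*[(-1)*13 - 7*(-3)] + 11*[(-1)*2 - 2*(-3)]
  = (-3)*(12) - (-3)*(8) + 11*(4) = 32
x = Dx/D = 160/-32 = -5, y = Dy/D = 0/-32 = 0, z = Dz/D = 32/-32 = -1
Check eq1: (-3)(-5) + (-3)(0) + (4)(-1) = 11 = 11 ✓
Check eq2: (-1)(-5) + (2)(0) + (-2)(-1) = 7 = 7 ✓
Check eq3: (-3)(-5) + (2)(0) + (2)(-1) = 13 = 13 ✓

x = -5, y = 0, z = -1


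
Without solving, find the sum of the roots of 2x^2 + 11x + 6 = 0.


By Vieta's formulas for ax^2 + bx + c = 0:
  Sum of roots = -b/a
  Product of roots = c/a

Here a = 2, b = 11, c = 6
Sum = -(11)/2 = -11/2
Product = 6/2 = 3

Sum = -11/2


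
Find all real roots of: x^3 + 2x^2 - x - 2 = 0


Let p(x) = x^3 + 2x^2 - x - 2. By the rational root theorem (leading coefficient 1), any rational root is an integer divisor of 2: try ±1, ±2, ... in turn.
Test x = 1: value = 0 ✓, so (x - 1) is a factor.
Synthetic division by (x - 1): bring down 1; 1(1) + 2 = 3; 3(1) - 1 = 2; 2(1) - 2 = 0 → quotient x^2 + 3x + 2, remainder 0.
Solve the quadratic x^2 + 3x + 2 = 0: discriminant = 3^2 - 4(1)(2) = 9 - 8 = 1.
sqrt(1) = 1, so x = (-3 ± 1)/2: x = -1 or x = -2.

x = -2, x = -1, x = 1


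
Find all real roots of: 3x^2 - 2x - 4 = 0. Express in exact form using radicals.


Using the quadratic formula: x = (-b ± sqrt(b^2 - 4ac)) / (2a)
Here a = 3, b = -2, c = -4
Discriminant = b^2 - 4ac = (-2)^2 - 4(3)(-4) = 4 + 48 = 52
Since discriminant = 52 > 0, there are two real roots.
x = (2 ± 2*sqrt(13)) / 6
Simplifying: x = (1 ± sqrt(13)) / 3
Numerically: x ≈ 1.5352 or x ≈ -0.8685

x = (1 + sqrt(13)) / 3 or x = (1 - sqrt(13)) / 3


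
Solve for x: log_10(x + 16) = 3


Convert to exponential form: x + 16 = 10^3 = 1000
x = 1000 - 16 = 984
Check: log_10(984 + 16) = log_10(1000) = log_10(1000) = 3 ✓

x = 984


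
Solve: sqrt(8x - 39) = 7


Square both sides: 8x - 39 = 7^2 = 49
8x = 49 + 39 = 88
x = 11
Check: sqrt(8*11 - 39) = sqrt(49) = 7 ✓

x = 11


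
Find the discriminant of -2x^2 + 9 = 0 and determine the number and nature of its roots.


For ax^2 + bx + c = 0, discriminant D = b^2 - 4ac
Here a = -2, b = 0, c = 9
D = (0)^2 - 4(-2)(9) = 0 + 72 = 72

D = 72 > 0 but not a perfect square
The equation has 2 distinct real irrational roots.

Discriminant = 72, 2 distinct real irrational roots


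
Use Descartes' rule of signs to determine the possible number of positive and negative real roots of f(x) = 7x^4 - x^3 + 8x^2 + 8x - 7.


Descartes' rule of signs:

For positive roots, count sign changes in f(x) = 7x^4 - x^3 + 8x^2 + 8x - 7:
Signs of coefficients: +, -, +, +, -
Number of sign changes: 3
Possible positive real roots: 3, 1

For negative roots, examine f(-x) = 7x^4 + x^3 + 8x^2 - 8x - 7:
Signs of coefficients: +, +, +, -, -
Number of sign changes: 1
Possible negative real roots: 1

Positive roots: 3 or 1; Negative roots: 1


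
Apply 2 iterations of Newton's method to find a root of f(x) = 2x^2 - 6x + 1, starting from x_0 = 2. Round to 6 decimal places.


Newton's method: x_(n+1) = x_n - f(x_n)/f'(x_n)
f(x) = 2x^2 - 6x + 1
f'(x) = 4x - 6

Iteration 1:
  f(2.000000) = -3.000000
  f'(2.000000) = 2.000000
  x_1 = 2.000000 - (-3.000000)/(2.000000) = 3.500000

Iteration 2:
  f(3.500000) = 4.500000
  f'(3.500000) = 8.000000
  x_2 = 3.500000 - (4.500000)/(8.000000) = 2.937500

x_2 = 2.937500


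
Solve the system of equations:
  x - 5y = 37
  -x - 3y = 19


Using Cramer's rule:
Determinant D = (1)(-3) - (-1)(-5) = -3 - 5 = -8
Dx = (37)(-3) - (19)(-5) = -111 + 95 = -16
Dy = (1)(19) - (-1)(37) = 19 + 37 = 56
x = Dx/D = -16/-8 = 2
y = Dy/D = 56/-8 = -7

x = 2, y = -7


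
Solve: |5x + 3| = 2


An absolute value equation |expr| = 2 gives two cases:
Case 1: 5x + 3 = 2
  5x = -1, so x = -1/5
Case 2: 5x + 3 = -2
  5x = -5, so x = -1

x = -1, x = -1/5


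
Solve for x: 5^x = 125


Express both sides with the same base.
125 = 5^3
Since the bases match: x = 3

x = 3


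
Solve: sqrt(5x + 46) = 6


Square both sides: 5x + 46 = 6^2 = 36
5x = 36 - 46 = -10
x = -2
Check: sqrt(5*(-2) + 46) = sqrt(36) = 6 ✓

x = -2


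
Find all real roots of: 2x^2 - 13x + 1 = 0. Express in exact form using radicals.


Using the quadratic formula: x = (-b ± sqrt(b^2 - 4ac)) / (2a)
Here a = 2, b = -13, c = 1
Discriminant = b^2 - 4ac = (-13)^2 - 4(2)(1) = 169 - 8 = 161
Since discriminant = 161 > 0, there are two real roots.
x = (13 ± sqrt(161)) / 4
Numerically: x ≈ 6.4221 or x ≈ 0.0779

x = (13 + sqrt(161)) / 4 or x = (13 - sqrt(161)) / 4


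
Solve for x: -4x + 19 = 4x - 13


Starting with: -4x + 19 = 4x - 13
Move all x terms to left: (-4 - 4)x = -13 - 19
Simplify: -8x = -32
Divide both sides by -8: x = 4

x = 4


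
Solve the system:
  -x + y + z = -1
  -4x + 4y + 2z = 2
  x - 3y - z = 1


Using Cramer's rule. Expand each determinant along the first row.
D  = (-1)*[4*(-1) - 2*(-3)] - 1*[(-4)*(-1) - 2*1] + 1*[(-4)*(-3) - 4*1]
  = (-1)*(2) - 1*(2) + 1*(8) = 4
Dx = (-1)*[4*(-1) - 2*(-3)] - 1*[2*(-1) - 2*1] + 1*[2*(-3) - 4*1]
  = (-1)*(2) - 1*(-4) + 1*(-10) = -8
Dy = (-1)*[2*(-1) - 2*1] - (-1)*[(-4)*(-1) - 2*1] + 1*[(-4)*1 - 2*1]
  = (-1)*(-4) - (-1)*(2) + 1*(-6) = 0
Dz = (-1)*[4*1 - 2*(-3)] - 1*[(-4)*1 - 2*1] + (-1)*[(-4)*(-3) - 4*1]
  = (-1)*(10) - 1*(-6) + (-1)*(8) = -12
x = Dx/D = -8/4 = -2, y = Dy/D = 0/4 = 0, z = Dz/D = -12/4 = -3
Check eq1: (-1)(-2) + (1)(0) + (1)(-3) = -1 = -1 ✓
Check eq2: (-4)(-2) + (4)(0) + (2)(-3) = 2 = 2 ✓
Check eq3: (1)(-2) + (-3)(0) + (-1)(-3) = 1 = 1 ✓

x = -2, y = 0, z = -3


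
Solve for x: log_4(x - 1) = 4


Convert to exponential form: x - 1 = 4^4 = 256
x = 256 + 1 = 257
Check: log_4(257 - 1) = log_4(256) = log_4(256) = 4 ✓

x = 257


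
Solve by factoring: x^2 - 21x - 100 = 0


We need two numbers that multiply to -100 and add to -21.
Those numbers are -25 and 4 (since (-25) * 4 = -100 and (-25) + 4 = -21).
So x^2 - 21x - 100 = (x - 25)(x + 4) = 0
Setting each factor to zero: x = 25 or x = -4

x = -4, x = 25


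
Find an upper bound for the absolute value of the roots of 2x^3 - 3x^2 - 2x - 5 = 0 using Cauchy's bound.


Cauchy's bound: all roots r satisfy |r| <= 1 + max(|a_i/a_n|) for i = 0,...,n-1
where a_n is the leading coefficient.

Coefficients: [2, -3, -2, -5]
Leading coefficient a_n = 2
Ratios |a_i/a_n|: 3/2, 1, 5/2
Maximum ratio: 5/2
Cauchy's bound: |r| <= 1 + 5/2 = 7/2

Upper bound = 7/2


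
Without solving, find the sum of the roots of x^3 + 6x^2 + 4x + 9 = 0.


By Vieta's formulas for x^3 + bx^2 + cx + d = 0:
  r1 + r2 + r3 = -b/a = -6
  r1*r2 + r1*r3 + r2*r3 = c/a = 4
  r1*r2*r3 = -d/a = -9


Sum = -6


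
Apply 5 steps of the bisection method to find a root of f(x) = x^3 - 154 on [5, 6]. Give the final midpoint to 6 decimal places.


f(x) = x^3 - 154
f(5) = -29 < 0
f(6) = 62 > 0

Step 1: midpoint = (5.000000 + 6.000000)/2 = 5.500000
  f(5.500000) = 12.375000
  f(mid) > 0, so root is in [5.000000, 5.500000]

Step 2: midpoint = (5.000000 + 5.500000)/2 = 5.250000
  f(5.250000) = -9.296875
  f(mid) < 0, so root is in [5.250000, 5.500000]

Step 3: midpoint = (5.250000 + 5.500000)/2 = 5.375000
  f(5.375000) = 1.287109
  f(mid) > 0, so root is in [5.250000, 5.375000]

Step 4: midpoint = (5.250000 + 5.375000)/2 = 5.312500
  f(5.312500) = -4.067139
  f(mid) < 0, so root is in [5.312500, 5.375000]

Step 5: midpoint = (5.312500 + 5.375000)/2 = 5.343750
  f(5.343750) = -1.405670
  f(mid) < 0, so root is in [5.343750, 5.375000]

midpoint = 5.343750


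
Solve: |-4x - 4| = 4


An absolute value equation |expr| = 4 gives two cases:
Case 1: -4x - 4 = 4
  -4x = 8, so x = -2
Case 2: -4x - 4 = -4
  -4x = 0, so x = 0

x = -2, x = 0


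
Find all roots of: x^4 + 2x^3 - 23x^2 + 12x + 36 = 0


Let p(x) = x^4 + 2x^3 - 23x^2 + 12x + 36. By the rational root theorem (leading coefficient 1), any rational root is an integer divisor of 36: try ±1, ±2, ... in turn.
Test x = 1: value = 28 ≠ 0.
Test x = -1: value = 0 ✓, so (x + 1) is a factor.
Synthetic division by (x + 1): bring down 1; 1(-1) + 2 = 1; 1(-1) - 23 = -24; (-24)(-1) + 12 = 36; 36(-1) + 36 = 0 → quotient x^3 + x^2 - 24x + 36, remainder 0.
Continue with the quotient x^3 + x^2 - 24x + 36 (candidates must divide 36; re-test x = -1 first in case it repeats).
Test x = -1: value = 60 ≠ 0.
Test x = 2: value = 0 ✓, so (x - 2) is a factor.
Synthetic division by (x - 2): bring down 1; 1(2) + 1 = 3; 3(2) - 24 = -18; (-18)(2) + 36 = 0 → quotient x^2 + 3x - 18, remainder 0.
Solve the quadratic x^2 + 3x - 18 = 0: discriminant = 3^2 - 4(1)(-18) = 9 + 72 = 81.
sqrt(81) = 9, so x = (-3 ± 9)/2: x = 3 or x = -6.
Collecting all roots found:

x = -6, x = -1, x = 2, x = 3


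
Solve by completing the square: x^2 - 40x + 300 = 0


Start: x^2 - 40x + 300 = 0
Move constant: x^2 - 40x = -300
Half of -40 is -20, squared is 400
Add 400 to both sides: x^2 - 40x + 400 = 100
(x - 20)^2 = 100
x - 20 = ±10
x = 20 + 10 = 30 or x = 20 - 10 = 10

x = 10, x = 30


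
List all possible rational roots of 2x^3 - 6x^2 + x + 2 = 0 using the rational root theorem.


Rational root theorem: possible roots are ±p/q where:
  p divides the constant term (2): p ∈ {1, 2}
  q divides the leading coefficient (2): q ∈ {1, 2}

All possible rational roots: -2, -1, -1/2, 1/2, 1, 2

-2, -1, -1/2, 1/2, 1, 2


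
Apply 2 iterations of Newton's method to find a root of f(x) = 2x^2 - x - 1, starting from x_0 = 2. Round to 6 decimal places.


Newton's method: x_(n+1) = x_n - f(x_n)/f'(x_n)
f(x) = 2x^2 - x - 1
f'(x) = 4x - 1

Iteration 1:
  f(2.000000) = 5.000000
  f'(2.000000) = 7.000000
  x_1 = 2.000000 - (5.000000)/(7.000000) = 1.285714

Iteration 2:
  f(1.285714) = 1.020408
  f'(1.285714) = 4.142857
  x_2 = 1.285714 - (1.020408)/(4.142857) = 1.039409

x_2 = 1.039409


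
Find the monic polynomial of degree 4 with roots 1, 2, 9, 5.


A monic polynomial with roots 1, 2, 9, 5 is:
p(x) = (x - 1)(x - 2)(x - 9)(x - 5)
After multiplying by (x - 1): x - 1
After multiplying by (x - 2): x^2 - 3x + 2
After multiplying by (x - 9): x^3 - 12x^2 + 29x - 18
After multiplying by (x - 5): x^4 - 17x^3 + 89x^2 - 163x + 90

x^4 - 17x^3 + 89x^2 - 163x + 90


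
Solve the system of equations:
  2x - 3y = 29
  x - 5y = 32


Using Cramer's rule:
Determinant D = (2)(-5) - (1)(-3) = -10 + 3 = -7
Dx = (29)(-5) - (32)(-3) = -145 + 96 = -49
Dy = (2)(32) - (1)(29) = 64 - 29 = 35
x = Dx/D = -49/-7 = 7
y = Dy/D = 35/-7 = -5

x = 7, y = -5


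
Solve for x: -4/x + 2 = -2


Subtract 2 from both sides: -4/x = -4
Multiply both sides by x: -4 = -4 * x
Divide by -4: x = 1

x = 1


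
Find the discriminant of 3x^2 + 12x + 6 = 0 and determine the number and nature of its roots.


For ax^2 + bx + c = 0, discriminant D = b^2 - 4ac
Here a = 3, b = 12, c = 6
D = (12)^2 - 4(3)(6) = 144 - 72 = 72

D = 72 > 0 but not a perfect square
The equation has 2 distinct real irrational roots.

Discriminant = 72, 2 distinct real irrational roots


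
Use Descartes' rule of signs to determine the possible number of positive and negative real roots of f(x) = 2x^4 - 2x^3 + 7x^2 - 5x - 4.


Descartes' rule of signs:

For positive roots, count sign changes in f(x) = 2x^4 - 2x^3 + 7x^2 - 5x - 4:
Signs of coefficients: +, -, +, -, -
Number of sign changes: 3
Possible positive real roots: 3, 1

For negative roots, examine f(-x) = 2x^4 + 2x^3 + 7x^2 + 5x - 4:
Signs of coefficients: +, +, +, +, -
Number of sign changes: 1
Possible negative real roots: 1

Positive roots: 3 or 1; Negative roots: 1


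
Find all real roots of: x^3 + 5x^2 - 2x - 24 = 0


Let p(x) = x^3 + 5x^2 - 2x - 24. By the rational root theorem (leading coefficient 1), any rational root is an integer divisor of 24: try ±1, ±2, ... in turn.
Test x = 1: value = -20 ≠ 0.
Test x = -1: value = -18 ≠ 0.
Test x = 2: value = 0 ✓, so (x - 2) is a factor.
Synthetic division by (x - 2): bring down 1; 1(2) + 5 = 7; 7(2) - 2 = 12; 12(2) - 24 = 0 → quotient x^2 + 7x + 12, remainder 0.
Solve the quadratic x^2 + 7x + 12 = 0: discriminant = 7^2 - 4(1)(12) = 49 - 48 = 1.
sqrt(1) = 1, so x = (-7 ± 1)/2: x = -3 or x = -4.

x = -4, x = -3, x = 2


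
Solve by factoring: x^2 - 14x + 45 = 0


We need two numbers that multiply to 45 and add to -14.
Those numbers are -9 and -5 (since (-9) * (-5) = 45 and (-9) + (-5) = -14).
So x^2 - 14x + 45 = (x - 9)(x - 5) = 0
Setting each factor to zero: x = 9 or x = 5

x = 5, x = 9


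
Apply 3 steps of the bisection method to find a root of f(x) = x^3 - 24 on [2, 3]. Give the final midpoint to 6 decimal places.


f(x) = x^3 - 24
f(2) = -16 < 0
f(3) = 3 > 0

Step 1: midpoint = (2.000000 + 3.000000)/2 = 2.500000
  f(2.500000) = -8.375000
  f(mid) < 0, so root is in [2.500000, 3.000000]

Step 2: midpoint = (2.500000 + 3.000000)/2 = 2.750000
  f(2.750000) = -3.203125
  f(mid) < 0, so root is in [2.750000, 3.000000]

Step 3: midpoint = (2.750000 + 3.000000)/2 = 2.875000
  f(2.875000) = -0.236328
  f(mid) < 0, so root is in [2.875000, 3.000000]

midpoint = 2.875000


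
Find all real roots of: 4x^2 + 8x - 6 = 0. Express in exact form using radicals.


Using the quadratic formula: x = (-b ± sqrt(b^2 - 4ac)) / (2a)
Here a = 4, b = 8, c = -6
Discriminant = b^2 - 4ac = 8^2 - 4(4)(-6) = 64 + 96 = 160
Since discriminant = 160 > 0, there are two real roots.
x = (-8 ± 4*sqrt(10)) / 8
Simplifying: x = (-2 ± sqrt(10)) / 2
Numerically: x ≈ 0.5811 or x ≈ -2.5811

x = (-2 + sqrt(10)) / 2 or x = (-2 - sqrt(10)) / 2


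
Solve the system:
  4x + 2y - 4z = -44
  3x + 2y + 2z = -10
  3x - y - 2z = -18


Using Cramer's rule. Expand each determinant along the first row.
D  = 4*[2*(-2) - 2*(-1)] - 2*[3*(-2) - 2*3] + (-4)*[3*(-1) - 2*3]
  = 4*(-2) - 2*(-12) + (-4)*(-9) = 52
Dx = (-44)*[2*(-2) - 2*(-1)] - 2*[(-10)*(-2) - 2*(-18)] + (-4)*[(-10)*(-1) - 2*(-18)]
  = (-44)*(-2) - 2*(56) + (-4)*(46) = -208
Dy = 4*[(-10)*(-2) - 2*(-18)] - (-44)*[3*(-2) - 2*3] + (-4)*[3*(-18) - (-10)*3]
  = 4*(56) - (-44)*(-12) + (-4)*(-24) = -208
Dz = 4*[2*(-18) - (-10)*(-1)] - 2*[3*(-18) - (-10)*3] + (-44)*[3*(-1) - 2*3]
  = 4*(-46) - 2*(-24) + (-44)*(-9) = 260
x = Dx/D = -208/52 = -4, y = Dy/D = -208/52 = -4, z = Dz/D = 260/52 = 5
Check eq1: (4)(-4) + (2)(-4) + (-4)(5) = -44 = -44 ✓
Check eq2: (3)(-4) + (2)(-4) + (2)(5) = -10 = -10 ✓
Check eq3: (3)(-4) + (-1)(-4) + (-2)(5) = -18 = -18 ✓

x = -4, y = -4, z = 5


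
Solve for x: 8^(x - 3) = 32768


Express both sides with the same base.
32768 = 8^5
Since the bases match, equate exponents: x - 3 = 5
So x = 5 - (-3) = 8

x = 8


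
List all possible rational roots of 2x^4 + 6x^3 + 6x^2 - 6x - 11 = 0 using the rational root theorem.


Rational root theorem: possible roots are ±p/q where:
  p divides the constant term (-11): p ∈ {1, 11}
  q divides the leading coefficient (2): q ∈ {1, 2}

All possible rational roots: -11, -11/2, -1, -1/2, 1/2, 1, 11/2, 11

-11, -11/2, -1, -1/2, 1/2, 1, 11/2, 11


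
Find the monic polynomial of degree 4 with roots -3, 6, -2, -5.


A monic polynomial with roots -3, 6, -2, -5 is:
p(x) = (x + 3)(x - 6)(x + 2)(x + 5)
After multiplying by (x + 3): x + 3
After multiplying by (x - 6): x^2 - 3x - 18
After multiplying by (x + 2): x^3 - x^2 - 24x - 36
After multiplying by (x + 5): x^4 + 4x^3 - 29x^2 - 156x - 180

x^4 + 4x^3 - 29x^2 - 156x - 180


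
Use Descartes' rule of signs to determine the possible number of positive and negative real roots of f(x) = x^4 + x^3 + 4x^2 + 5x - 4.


Descartes' rule of signs:

For positive roots, count sign changes in f(x) = x^4 + x^3 + 4x^2 + 5x - 4:
Signs of coefficients: +, +, +, +, -
Number of sign changes: 1
Possible positive real roots: 1

For negative roots, examine f(-x) = x^4 - x^3 + 4x^2 - 5x - 4:
Signs of coefficients: +, -, +, -, -
Number of sign changes: 3
Possible negative real roots: 3, 1

Positive roots: 1; Negative roots: 3 or 1


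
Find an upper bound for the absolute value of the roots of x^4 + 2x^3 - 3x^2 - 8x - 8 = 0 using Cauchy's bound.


Cauchy's bound: all roots r satisfy |r| <= 1 + max(|a_i/a_n|) for i = 0,...,n-1
where a_n is the leading coefficient.

Coefficients: [1, 2, -3, -8, -8]
Leading coefficient a_n = 1
Ratios |a_i/a_n|: 2, 3, 8, 8
Maximum ratio: 8
Cauchy's bound: |r| <= 1 + 8 = 9

Upper bound = 9


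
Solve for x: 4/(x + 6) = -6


Multiply both sides by (x + 6): 4 = -6(x + 6)
Distribute: 4 = -6x - 36
-6x = 4 + 36 = 40
x = -20/3

x = -20/3


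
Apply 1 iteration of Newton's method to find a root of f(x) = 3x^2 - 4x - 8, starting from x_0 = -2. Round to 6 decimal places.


Newton's method: x_(n+1) = x_n - f(x_n)/f'(x_n)
f(x) = 3x^2 - 4x - 8
f'(x) = 6x - 4

Iteration 1:
  f(-2.000000) = 12.000000
  f'(-2.000000) = -16.000000
  x_1 = -2.000000 - (12.000000)/(-16.000000) = -1.250000

x_1 = -1.250000
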